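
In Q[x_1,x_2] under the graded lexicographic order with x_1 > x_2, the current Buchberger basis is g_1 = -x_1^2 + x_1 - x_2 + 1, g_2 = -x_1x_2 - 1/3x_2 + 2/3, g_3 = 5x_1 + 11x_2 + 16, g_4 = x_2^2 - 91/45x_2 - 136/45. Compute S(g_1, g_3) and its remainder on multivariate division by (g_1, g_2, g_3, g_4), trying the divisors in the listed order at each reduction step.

S(g_1, g_3) = -11/5x_1x_2 - 21/5x_1 + x_2 - 1; remainder on division = 823/75x_2 + 823/75.

lcm(LM(g_1), LM(g_3)) = x_1^2.
S = (lcm/LT(g_1))·g_1 − (lcm/LT(g_3))·g_3 = -11/5x_1x_2 - 21/5x_1 + x_2 - 1.
Reduce S modulo (g_1, g_2, g_3, g_4) in that order:
  leading term x_1x_2: subtract (11/5)·g_2 from -11/5x_1x_2 - 21/5x_1 + x_2 - 1 → -21/5x_1 + 26/15x_2 - 37/15
  leading term x_1: subtract (-21/25)·g_3 from -21/5x_1 + 26/15x_2 - 37/15 → 823/75x_2 + 823/75
  leading term x_2: no divisor's leading term divides it; move 823/75x_2 to the remainder.
  leading term 1: no divisor's leading term divides it; move 823/75 to the remainder.
The remainder 823/75x_2 + 823/75 is nonzero, so it would be added as the next basis element.
An S-polynomial is built so that the two leading terms cancel; whether anything survives reduction is exactly the Gröbner-basis criterion.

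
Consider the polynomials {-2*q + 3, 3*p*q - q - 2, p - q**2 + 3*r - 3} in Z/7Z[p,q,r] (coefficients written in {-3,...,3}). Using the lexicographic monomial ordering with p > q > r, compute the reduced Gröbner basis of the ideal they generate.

G = {p, q + 2, r}

Buchberger's algorithm terminates because the ascending chain of leading-term ideals stabilizes.

f_1 = -2*q + 3, LT = q.
f_2 = 3*p*q - q - 2, LT = p*q.
f_3 = p - q**2 + 3*r - 3, LT = p.

S(f_1,f_2): lcm = p*q. S = 2*p - 2*q + 3.
  leading term p: subtract (2)·f_3 from 2*p - 2*q + 3 → 2*q**2 - 2*q + r + 2
  leading term q**2: subtract (-q)·f_1 from 2*q**2 - 2*q + r + 2 → q + r + 2
  leading term q: subtract (3)·f_1 from q + r + 2 → r
  leading term r: no divisor's leading term divides it; move r to the remainder.
  remainder r ≠ 0; add g_4 = r to the basis.

The other S-polynomials (S(f_1,f_3), S(f_2,f_3), S(f_1,g_4), S(f_2,g_4), S(f_3,g_4)) all reduce to 0 modulo the current basis, so we have a Gröbner basis.
Inter-reduce: drop elements whose leading term is divisible by another's, tail-reduce, and make monic.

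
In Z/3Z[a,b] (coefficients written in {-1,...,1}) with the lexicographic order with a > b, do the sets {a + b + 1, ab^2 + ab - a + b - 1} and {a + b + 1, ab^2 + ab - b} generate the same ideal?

Yes, the ideals are equal.

Two ideals are equal iff their reduced Gröbner bases coincide (the reduced basis is unique for a fixed ordering).
Buchberger on the first generating set:
f_1 = a + b + 1, LT = a.
f_2 = ab^2 + ab - a + b - 1, LT = ab^2.

S(f_1,f_2): lcm = ab^2. S = -ab + a + b^3 + b^2 - b + 1.
  reduce S modulo (f_1, f_2):
  remainder b^3 - b^2 - b ≠ 0; add g_3 = b^3 - b^2 - b to the basis.

The other S-polynomials (S(f_1,g_3), S(f_2,g_3)) all reduce to 0 modulo the current basis, so we have a Gröbner basis.
Inter-reduce: drop elements whose leading term is divisible by another's, tail-reduce, and make monic.
Reduced Gröbner basis: {a + b + 1, b^3 - b^2 - b}.

Buchberger on the second generating set:
h_1 = a + b + 1, LT = a.
h_2 = ab^2 + ab - b, LT = ab^2.

S(h_1,h_2): lcm = ab^2. S = -ab + b^3 + b^2 + b.
  reduce S modulo (h_1, h_2):
  remainder b^3 - b^2 - b ≠ 0; add k_3 = b^3 - b^2 - b to the basis.

The other S-polynomials (S(h_1,k_3), S(h_2,k_3)) all reduce to 0 modulo the current basis, so we have a Gröbner basis.
Inter-reduce: drop elements whose leading term is divisible by another's, tail-reduce, and make monic.
Reduced Gröbner basis: {a + b + 1, b^3 - b^2 - b}.

Same reduced basis, so the two generating sets span the same ideal.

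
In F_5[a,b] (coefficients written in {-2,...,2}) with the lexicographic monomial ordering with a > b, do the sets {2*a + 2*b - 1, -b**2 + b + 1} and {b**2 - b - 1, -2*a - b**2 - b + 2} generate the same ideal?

For a fixed monomial order, each ideal has a unique reduced Gröbner basis; comparing bases decides equality.
Buchberger on the first generating set:
f_1 = 2*a + 2*b - 1, LT = a.
f_2 = -b**2 + b + 1, LT = b**2.

The S-polynomials (S(f_1,f_2)) all reduce to 0 modulo the current basis, so we have a Gröbner basis.
Inter-reduce: drop elements whose leading term is divisible by another's, tail-reduce, and make monic.
Reduced Gröbner basis: {a + b + 2, b**2 - b - 1}.

Buchberger on the second generating set:
h_1 = b**2 - b - 1, LT = b**2.
h_2 = -2*a - b**2 - b + 2, LT = a.

The S-polynomials (S(h_1,h_2)) all reduce to 0 modulo the current basis, so we have a Gröbner basis.
Inter-reduce: drop elements whose leading term is divisible by another's, tail-reduce, and make monic.
Reduced Gröbner basis: {a + b + 2, b**2 - b - 1}.

These coincide, so the ideals are equal.
The same test decides containment: I ⊆ J iff every generator of I reduces to 0 modulo a Gröbner basis of J.

Yes, the ideals are equal.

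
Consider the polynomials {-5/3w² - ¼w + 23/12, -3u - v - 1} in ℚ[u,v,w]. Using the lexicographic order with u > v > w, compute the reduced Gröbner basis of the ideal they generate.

G = {u + ⅓v + ⅓, w² + 3/20w - 23/20}

f_1 = -5/3w² - ¼w + 23/12, LT = w².
f_2 = -3u - v - 1, LT = u.

S(f_1,f_2): leading monomials are coprime, so the S-polynomial reduces to 0 (Buchberger's first criterion).
Every S-polynomial of the final basis reduces to 0, so we have a Gröbner basis.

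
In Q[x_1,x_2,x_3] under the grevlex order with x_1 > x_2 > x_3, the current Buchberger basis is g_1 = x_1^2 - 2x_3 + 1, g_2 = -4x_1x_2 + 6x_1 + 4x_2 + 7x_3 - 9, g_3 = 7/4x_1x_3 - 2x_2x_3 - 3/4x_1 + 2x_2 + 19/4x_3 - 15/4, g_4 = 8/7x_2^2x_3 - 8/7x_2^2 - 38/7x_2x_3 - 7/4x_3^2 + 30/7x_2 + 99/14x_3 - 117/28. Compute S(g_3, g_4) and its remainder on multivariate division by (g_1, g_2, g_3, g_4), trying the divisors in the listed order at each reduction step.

lcm(LM(g_3), LM(g_4)) = x_1x_2^2x_3.
S = (lcm/LT(g_3))·g_3 − (lcm/LT(g_4))·g_4 = -8/7x_2^3x_3 + 4/7x_1x_2^2 + 8/7x_2^3 + 19/4x_1x_2x_3 + 19/7x_2^2x_3 + 49/32x_1x_3^2 - 15/4x_1x_2 - 15/7x_2^2 - 99/16x_1x_3 + 117/32x_1.
Reduce S modulo (g_1, g_2, g_3, g_4) in that order:
  leading term x_2^3x_3: subtract (-x_2)·g_4 from -8/7x_2^3x_3 + 4/7x_1x_2^2 + 8/7x_2^3 + 19/4x_1x_2x_3 + 19/7x_2^2x_3 + 49/32x_1x_3^2 - 15/4x_1x_2 - 15/7x_2^2 - 99/16x_1x_3 + 117/32x_1 → 4/7x_1x_2^2 + 19/4x_1x_2x_3 - 19/7x_2^2x_3 + 49/32x_1x_3^2 - 7/4x_2x_3^2 - 15/4x_1x_2 + 15/7x_2^2 - 99/16x_1x_3 + 99/14x_2x_3 + 117/32x_1 - 117/28x_2
  leading term x_1x_2^2: subtract (-1/7x_2)·g_2 from 4/7x_1x_2^2 + 19/4x_1x_2x_3 - 19/7x_2^2x_3 + 49/32x_1x_3^2 - 7/4x_2x_3^2 - 15/4x_1x_2 + 15/7x_2^2 - 99/16x_1x_3 + 99/14x_2x_3 + 117/32x_1 - 117/28x_2 → 19/4x_1x_2x_3 - 19/7x_2^2x_3 + 49/32x_1x_3^2 - 7/4x_2x_3^2 - 81/28x_1x_2 + 19/7x_2^2 - 99/16x_1x_3 + 113/14x_2x_3 + 117/32x_1 - 153/28x_2
  leading term x_1x_2x_3: subtract (-19/16x_3)·g_2 from 19/4x_1x_2x_3 - 19/7x_2^2x_3 + 49/32x_1x_3^2 - 7/4x_2x_3^2 - 81/28x_1x_2 + 19/7x_2^2 - 99/16x_1x_3 + 113/14x_2x_3 + 117/32x_1 - 153/28x_2 → -19/7x_2^2x_3 + 49/32x_1x_3^2 - 7/4x_2x_3^2 - 81/28x_1x_2 + 19/7x_2^2 + 15/16x_1x_3 + 359/28x_2x_3 + 133/16x_3^2 + 117/32x_1 - 153/28x_2 - 171/16x_3
  leading term x_2^2x_3: subtract (-19/8)·g_4 from -19/7x_2^2x_3 + 49/32x_1x_3^2 - 7/4x_2x_3^2 - 81/28x_1x_2 + 19/7x_2^2 + 15/16x_1x_3 + 359/28x_2x_3 + 133/16x_3^2 + 117/32x_1 - 153/28x_2 - 171/16x_3 → 49/32x_1x_3^2 - 7/4x_2x_3^2 - 81/28x_1x_2 + 15/16x_1x_3 - 1/14x_2x_3 + 133/32x_3^2 + 117/32x_1 + 33/7x_2 + 171/28x_3 - 2223/224
  leading term x_1x_3^2: subtract (7/8x_3)·g_3 from 49/32x_1x_3^2 - 7/4x_2x_3^2 - 81/28x_1x_2 + 15/16x_1x_3 - 1/14x_2x_3 + 133/32x_3^2 + 117/32x_1 + 33/7x_2 + 171/28x_3 - 2223/224 → -81/28x_1x_2 + 51/32x_1x_3 - 51/28x_2x_3 + 117/32x_1 + 33/7x_2 + 2103/224x_3 - 2223/224
  leading term x_1x_2: subtract (81/112)·g_2 from -81/28x_1x_2 + 51/32x_1x_3 - 51/28x_2x_3 + 117/32x_1 + 33/7x_2 + 2103/224x_3 - 2223/224 → 51/32x_1x_3 - 51/28x_2x_3 - 153/224x_1 + 51/28x_2 + 969/224x_3 - 765/224
  leading term x_1x_3: subtract (51/56)·g_3 from 51/32x_1x_3 - 51/28x_2x_3 - 153/224x_1 + 51/28x_2 + 969/224x_3 - 765/224 → 0
The remainder is 0, so this S-polynomial contributes no new basis element.

S(g_3, g_4) = -8/7x_2^3x_3 + 4/7x_1x_2^2 + 8/7x_2^3 + 19/4x_1x_2x_3 + 19/7x_2^2x_3 + 49/32x_1x_3^2 - 15/4x_1x_2 - 15/7x_2^2 - 99/16x_1x_3 + 117/32x_1; remainder on division = 0.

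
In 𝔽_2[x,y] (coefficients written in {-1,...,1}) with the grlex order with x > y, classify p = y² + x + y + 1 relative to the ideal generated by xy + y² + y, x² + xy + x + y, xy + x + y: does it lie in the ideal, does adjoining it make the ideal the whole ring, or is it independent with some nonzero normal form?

First compute the reduced Gröbner basis of I by Buchberger's algorithm.
f_1 = xy + y² + y, LT = xy.
f_2 = x² + xy + x + y, LT = x².
f_3 = xy + x + y, LT = xy.

S(f_1,f_2): lcm = x²y. S = y².
  reduce S modulo (f_1, f_2, f_3):
  remainder y² ≠ 0; add h_4 = y² to the basis.

S(f_1,f_3): lcm = xy. S = y² + x.
  reduce S modulo (f_1, f_2, f_3, h_4):
  remainder x ≠ 0; add h_5 = x to the basis.

S(f_3,h_4): lcm = xy². S = xy + y².
  reduce S modulo (f_1, f_2, f_3, h_4, h_5):
  remainder y ≠ 0; add h_6 = y to the basis.

The other S-polynomials (S(f_2,f_3), S(f_1,h_4), S(f_2,h_4), S(f_1,h_5), S(f_2,h_5), S(f_3,h_5), S(h_4,h_5), S(f_1,h_6), S(f_2,h_6), S(f_3,h_6), S(h_4,h_6), S(h_5,h_6)) all reduce to 0 modulo the current basis, so we have a Gröbner basis.
Inter-reduce: drop elements whose leading term is divisible by another's, tail-reduce, and make monic.
Reduced Gröbner basis: {x, y}.
Label its elements g_1 = x, g_2 = y.

Reduce p = y² + x + y + 1 modulo G:
  leading term y²: subtract (y)·g_2 from y² + x + y + 1 → x + y + 1
  leading term x: subtract (1)·g_1 from x + y + 1 → y + 1
  leading term y: subtract (1)·g_2 from y + 1 → 1
  leading term 1: no divisor's leading term divides it; move 1 to the remainder.
  normal form = 1.
The normal form is nonzero, so p ∉ I. Since p minus its normal form lies in I, I + (p) = I + (r) where r = 1; decide whether this ideal is the whole ring.
Here r = 1 is a nonzero constant, hence a unit: 1 ∈ I + (p), the Gröbner basis of I + (p) is {1}, and the enlarged system has no common solution — adjoining p is inconsistent.

Adjoining y² + x + y + 1 makes the ideal the whole ring: the system is inconsistent.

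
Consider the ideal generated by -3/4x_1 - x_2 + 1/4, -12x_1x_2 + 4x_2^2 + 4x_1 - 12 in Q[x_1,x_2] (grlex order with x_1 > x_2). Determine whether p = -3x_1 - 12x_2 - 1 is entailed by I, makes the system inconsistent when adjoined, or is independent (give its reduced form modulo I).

First compute the reduced Gröbner basis of I by Buchberger's algorithm.
f_1 = -3/4x_1 - x_2 + 1/4, LT = x_1.
f_2 = -12x_1x_2 + 4x_2^2 + 4x_1 - 12, LT = x_1x_2.

S(f_1,f_2): lcm = x_1x_2. S = 5/3x_2^2 + 1/3x_1 - 1/3x_2 - 1.
  leading term x_2^2: no divisor's leading term divides it; move 5/3x_2^2 to the remainder.
  leading term x_1: subtract (-4/9)·f_1 from 1/3x_1 - 1/3x_2 - 1 → -7/9x_2 - 8/9
  leading term x_2: no divisor's leading term divides it; move -7/9x_2 to the remainder.
  leading term 1: no divisor's leading term divides it; move -8/9 to the remainder.
  remainder 5/3x_2^2 - 7/9x_2 - 8/9 ≠ 0; add h_3 = 5/3x_2^2 - 7/9x_2 - 8/9 to the basis.

The other S-polynomials (S(f_1,h_3), S(f_2,h_3)) all reduce to 0 modulo the current basis, so we have a Gröbner basis.
Inter-reduce: drop elements whose leading term is divisible by another's, tail-reduce, and make monic.
Reduced Gröbner basis: {x_2^2 - 7/15x_2 - 8/15, x_1 + 4/3x_2 - 1/3}.
Label its elements g_1 = x_2^2 - 7/15x_2 - 8/15, g_2 = x_1 + 4/3x_2 - 1/3.

Reduce p = -3x_1 - 12x_2 - 1 modulo G:
  leading term x_1: subtract (-3)·g_2 from -3x_1 - 12x_2 - 1 → -8x_2 - 2
  leading term x_2: no divisor's leading term divides it; move -8x_2 to the remainder.
  leading term 1: no divisor's leading term divides it; move -2 to the remainder.
  normal form = -8x_2 - 2.
The normal form is nonzero, so p ∉ I. Since p minus its normal form lies in I, I + (p) = I + (r) where r = -8x_2 - 2; decide whether this ideal is the whole ring.
Run Buchberger on G together with r (pairs among the g_i already reduce to 0 since G is a Gröbner basis):
g_1 = x_2^2 - 7/15x_2 - 8/15, LT = x_2^2.
g_2 = x_1 + 4/3x_2 - 1/3, LT = x_1.
r = -8x_2 - 2, LT = x_2.

S(g_1,r): lcm = x_2^2. S = -43/60x_2 - 8/15.
  leading term x_2: subtract (43/480)·r from -43/60x_2 - 8/15 → -17/48
  leading term 1: no divisor's leading term divides it; move -17/48 to the remainder.
  remainder -17/48 ≠ 0; add m_4 = -17/48 to the basis.

The other S-polynomials (S(g_1,g_2), S(g_2,r), S(g_1,m_4), S(g_2,m_4), S(r,m_4)) all reduce to 0 modulo the current basis, so we have a Gröbner basis.
Inter-reduce: drop elements whose leading term is divisible by another's, tail-reduce, and make monic.
Reduced Gröbner basis: {1}.
The reduced Gröbner basis of I + (p) is {1}: the ideal is the whole ring, so the enlarged system has no common solution — adjoining p is inconsistent.

Adjoining -3x_1 - 12x_2 - 1 makes the ideal the whole ring: the system is inconsistent.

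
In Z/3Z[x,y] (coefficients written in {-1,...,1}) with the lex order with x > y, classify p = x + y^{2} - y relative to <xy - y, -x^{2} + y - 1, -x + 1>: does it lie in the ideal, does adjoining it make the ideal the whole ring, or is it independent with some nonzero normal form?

x + y^{2} - y lies in I (it reduces to 0).

First compute the reduced Gröbner basis of I by Buchberger's algorithm.
f_1 = xy - y, LT = xy.
f_2 = -x^{2} + y - 1, LT = x^{2}.
f_3 = -x + 1, LT = x.

S(f_1,f_2): lcm = x^{2}y. S = -xy + y^{2} - y.
  leading term xy: subtract (-1)·f_1 from -xy + y^{2} - y → y^{2} + y
  leading term y^{2}: no divisor's leading term divides it; move y^{2} to the remainder.
  leading term y: no divisor's leading term divides it; move y to the remainder.
  remainder y^{2} + y ≠ 0; add h_4 = y^{2} + y to the basis.

S(f_1,f_3): lcm = xy. S = 0.
  remainder 0.

S(f_2,f_3): lcm = x^{2}. S = x - y + 1.
  leading term x: subtract (-1)·f_3 from x - y + 1 → -y - 1
  leading term y: no divisor's leading term divides it; move -y to the remainder.
  leading term 1: no divisor's leading term divides it; move -1 to the remainder.
  remainder -y - 1 ≠ 0; add h_5 = -y - 1 to the basis.

S(f_1,h_4): lcm = xy^{2}. S = -xy - y^{2}.
  leading term xy: subtract (-1)·f_1 from -xy - y^{2} → -y^{2} - y
  leading term y^{2}: subtract (-1)·h_4 from -y^{2} - y → 0
  remainder 0.

S(f_2,h_4): leading monomials are coprime, so the S-polynomial reduces to 0 (Buchberger's first criterion).
S(f_3,h_4): leading monomials are coprime, so the S-polynomial reduces to 0 (Buchberger's first criterion).
S(f_1,h_5): lcm = xy. S = -x - y.
  leading term x: subtract (1)·f_3 from -x - y → -y - 1
  leading term y: subtract (1)·h_5 from -y - 1 → 0
  remainder 0.

S(f_2,h_5): leading monomials are coprime, so the S-polynomial reduces to 0 (Buchberger's first criterion).
S(f_3,h_5): leading monomials are coprime, so the S-polynomial reduces to 0 (Buchberger's first criterion).
S(h_4,h_5): lcm = y^{2}. S = 0.
  remainder 0.

Every S-polynomial of the final basis reduces to 0, so we have a Gröbner basis.
Inter-reduce: drop elements whose leading term is divisible by another's, tail-reduce, and make monic.
Reduced Gröbner basis: {x - 1, y + 1}.
Label its elements g_1 = x - 1, g_2 = y + 1.

Reduce p = x + y^{2} - y modulo G:
  leading term x: subtract (1)·g_1 from x + y^{2} - y → y^{2} - y + 1
  leading term y^{2}: subtract (y)·g_2 from y^{2} - y + 1 → y + 1
  leading term y: subtract (1)·g_2 from y + 1 → 0
  normal form = 0.
Since the normal form is 0, p ∈ I.

The remainder on division by a Gröbner basis is unique — it is the normal form.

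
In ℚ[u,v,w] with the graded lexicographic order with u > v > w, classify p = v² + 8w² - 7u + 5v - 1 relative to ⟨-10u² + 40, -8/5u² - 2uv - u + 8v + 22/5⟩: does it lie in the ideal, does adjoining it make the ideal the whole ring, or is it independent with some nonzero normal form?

First compute the reduced Gröbner basis of I by Buchberger's algorithm.
f_1 = -10u² + 40, LT = u².
f_2 = -8/5u² - 2uv - u + 8v + 22/5, LT = u².

S(f_1,f_2): lcm = u². S = -5/4uv - ⅝u + 5v - 5/4.
  reduce S modulo (f_1, f_2):
  remainder -5/4uv - ⅝u + 5v - 5/4 ≠ 0; add h_3 = -5/4uv - ⅝u + 5v - 5/4 to the basis.

S(f_1,h_3): lcm = u²v. S = -½u² + 4uv - u - 4v.
  reduce S modulo (f_1, f_2, h_3):
  remainder -3u + 12v - 6 ≠ 0; add h_4 = -3u + 12v - 6 to the basis.

S(h_3,h_4): lcm = uv. S = 4v² + ½u - 6v + 1.
  reduce S modulo (f_1, f_2, h_3, h_4):
  remainder 4v² - 4v ≠ 0; add h_5 = 4v² - 4v to the basis.

The other S-polynomials (S(f_2,h_3), S(f_1,h_4), S(f_2,h_4), S(f_1,h_5), S(f_2,h_5), S(h_3,h_5), S(h_4,h_5)) all reduce to 0 modulo the current basis, so we have a Gröbner basis.
Inter-reduce: drop elements whose leading term is divisible by another's, tail-reduce, and make monic.
Reduced Gröbner basis: {v² - v, u - 4v + 2}.
Label its elements g_1 = v² - v, g_2 = u - 4v + 2.

Reduce p = v² + 8w² - 7u + 5v - 1 modulo G:
  leading term v²: subtract (1)·g_1 from v² + 8w² - 7u + 5v - 1 → 8w² - 7u + 6v - 1
  leading term w²: no divisor's leading term divides it; move 8w² to the remainder.
  leading term u: subtract (-7)·g_2 from -7u + 6v - 1 → -22v + 13
  leading term v: no divisor's leading term divides it; move -22v to the remainder.
  leading term 1: no divisor's leading term divides it; move 13 to the remainder.
  normal form = 8w² - 22v + 13.
The normal form is nonzero, so p ∉ I. Since p minus its normal form lies in I, I + (p) = I + (r) where r = 8w² - 22v + 13; decide whether this ideal is the whole ring.
Run Buchberger on G together with r (pairs among the g_i already reduce to 0 since G is a Gröbner basis):
g_1 = v² - v, LT = v².
g_2 = u - 4v + 2, LT = u.
r = 8w² - 22v + 13, LT = w².

The S-polynomials (S(g_1,g_2), S(g_1,r), S(g_2,r)) all reduce to 0 modulo the current basis, so we have a Gröbner basis.
Inter-reduce: drop elements whose leading term is divisible by another's, tail-reduce, and make monic.
Reduced Gröbner basis: {v² - v, w² - 11/4v + 13/8, u - 4v + 2}.
The reduced Gröbner basis of I + (p) is {v² - v, w² - 11/4v + 13/8, u - 4v + 2} ≠ {1}, a proper ideal, so the enlarged system stays consistent: p is independent of I, with normal form 8w² - 22v + 13.

v² + 8w² - 7u + 5v - 1 is independent of I; its normal form modulo I is 8w² - 22v + 13.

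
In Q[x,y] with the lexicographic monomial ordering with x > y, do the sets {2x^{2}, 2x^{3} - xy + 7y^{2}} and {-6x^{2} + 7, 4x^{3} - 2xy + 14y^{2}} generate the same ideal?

Since reduced Gröbner bases are canonical representatives of ideals under a given ordering, it suffices to compute and compare them.
Buchberger on the first generating set:
f_1 = 2x^{2}, LT = x^{2}.
f_2 = 2x^{3} - xy + 7y^{2}, LT = x^{3}.

S(f_1,f_2): lcm = x^{3}. S = \tfrac{1}{2}xy - \tfrac{7}{2}y^{2}.
  reduce S modulo (f_1, f_2):
  remainder \tfrac{1}{2}xy - \tfrac{7}{2}y^{2} ≠ 0; add g_3 = \tfrac{1}{2}xy - \tfrac{7}{2}y^{2} to the basis.

S(f_1,g_3): lcm = x^{2}y. S = 7xy^{2}.
  reduce S modulo (f_1, f_2, g_3):
  remainder 49y^{3} ≠ 0; add g_4 = 49y^{3} to the basis.

The other S-polynomials (S(f_2,g_3), S(f_1,g_4), S(f_2,g_4), S(g_3,g_4)) all reduce to 0 modulo the current basis, so we have a Gröbner basis.
Inter-reduce: drop elements whose leading term is divisible by another's, tail-reduce, and make monic.
Reduced Gröbner basis: {x^{2}, xy - 7y^{2}, y^{3}}.

Buchberger on the second generating set:
h_1 = -6x^{2} + 7, LT = x^{2}.
h_2 = 4x^{3} - 2xy + 14y^{2}, LT = x^{3}.

S(h_1,h_2): lcm = x^{3}. S = \tfrac{1}{2}xy - \tfrac{7}{6}x - \tfrac{7}{2}y^{2}.
  reduce S modulo (h_1, h_2):
  remainder \tfrac{1}{2}xy - \tfrac{7}{6}x - \tfrac{7}{2}y^{2} ≠ 0; add k_3 = \tfrac{1}{2}xy - \tfrac{7}{6}x - \tfrac{7}{2}y^{2} to the basis.

S(h_1,k_3): lcm = x^{2}y. S = \tfrac{7}{3}x^{2} + 7xy^{2} - \tfrac{7}{6}y.
  reduce S modulo (h_1, h_2, k_3):
  remainder \tfrac{343}{9}x + 49y^{3} + \tfrac{343}{3}y^{2} - \tfrac{7}{6}y + \tfrac{49}{18} ≠ 0; add k_4 = \tfrac{343}{9}x + 49y^{3} + \tfrac{343}{3}y^{2} - \tfrac{7}{6}y + \tfrac{49}{18} to the basis.

S(h_1,k_4): lcm = x^{2}. S = -\tfrac{9}{7}xy^{3} - 3xy^{2} + \tfrac{3}{98}xy - \tfrac{1}{14}x - \tfrac{7}{6}.
  reduce S modulo (h_1, h_2, k_3, k_4):
  remainder -9y^{4} + \tfrac{3}{14}y^{2} - y + \tfrac{7}{6} ≠ 0; add k_5 = -9y^{4} + \tfrac{3}{14}y^{2} - y + \tfrac{7}{6} to the basis.

The other S-polynomials (S(h_2,k_3), S(h_2,k_4), S(k_3,k_4), S(h_1,k_5), S(h_2,k_5), S(k_3,k_5), S(k_4,k_5)) all reduce to 0 modulo the current basis, so we have a Gröbner basis.
Inter-reduce: drop elements whose leading term is divisible by another's, tail-reduce, and make monic.
Reduced Gröbner basis: {x + \tfrac{9}{7}y^{3} + 3y^{2} - \tfrac{3}{98}y + \tfrac{1}{14}, y^{4} - \tfrac{1}{42}y^{2} + \tfrac{1}{9}y - \tfrac{7}{54}}.

The bases are distinct; the ideals are different.

No, the ideals differ.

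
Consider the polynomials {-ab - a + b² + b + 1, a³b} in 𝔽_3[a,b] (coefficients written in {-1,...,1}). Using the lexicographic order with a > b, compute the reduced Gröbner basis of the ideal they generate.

G = {a - b⁶ + b⁵ - b⁴ - b - 1, b⁷ + b⁴ + b}

f_1 = -ab - a + b² + b + 1, LT = ab.
f_2 = a³b, LT = a³b.

S(f_1,f_2): lcm = a³b. S = a³ - a²b² - a²b - a².
  leading term a³: no divisor's leading term divides it; move a³ to the remainder.
  leading term a²b²: subtract (ab)·f_1 from -a²b² - a²b - a² → -a² - ab³ - ab² - ab
  leading term a²: no divisor's leading term divides it; move -a² to the remainder.
  leading term ab³: subtract (b²)·f_1 from -ab³ - ab² - ab → -ab - b⁴ - b³ - b²
  leading term ab: subtract (1)·f_1 from -ab - b⁴ - b³ - b² → a - b⁴ - b³ + b² - b - 1
  leading term a: no divisor's leading term divides it; move a to the remainder.
  leading term b⁴: no divisor's leading term divides it; move -b⁴ to the remainder.
  leading term b³: no divisor's leading term divides it; move -b³ to the remainder.
  leading term b²: no divisor's leading term divides it; move b² to the remainder.
  leading term b: no divisor's leading term divides it; move -b to the remainder.
  leading term 1: no divisor's leading term divides it; move -1 to the remainder.
  remainder a³ - a² + a - b⁴ - b³ + b² - b - 1 ≠ 0; add g_3 = a³ - a² + a - b⁴ - b³ + b² - b - 1 to the basis.

S(f_1,g_3): lcm = a³b. S = a³ - a²b² - a² - ab + b⁵ + b⁴ - b³ + b² + b.
  leading term a³: subtract (1)·g_3 from a³ - a²b² - a² - ab + b⁵ + b⁴ - b³ + b² + b → -a²b² - ab - a + b⁵ - b⁴ - b + 1
  leading term a²b²: subtract (ab)·f_1 from -a²b² - ab - a + b⁵ - b⁴ - b + 1 → a²b - ab³ - ab² + ab - a + b⁵ - b⁴ - b + 1
  leading term a²b: subtract (-a)·f_1 from a²b - ab³ - ab² + ab - a + b⁵ - b⁴ - b + 1 → -a² - ab³ - ab + b⁵ - b⁴ - b + 1
  leading term a²: no divisor's leading term divides it; move -a² to the remainder.
  leading term ab³: subtract (b²)·f_1 from -ab³ - ab + b⁵ - b⁴ - b + 1 → ab² - ab + b⁵ + b⁴ - b³ - b² - b + 1
  leading term ab²: subtract (-b)·f_1 from ab² - ab + b⁵ + b⁴ - b³ - b² - b + 1 → ab + b⁵ + b⁴ + 1
  leading term ab: subtract (-1)·f_1 from ab + b⁵ + b⁴ + 1 → -a + b⁵ + b⁴ + b² + b - 1
  leading term a: no divisor's leading term divides it; move -a to the remainder.
  leading term b⁵: no divisor's leading term divides it; move b⁵ to the remainder.
  leading term b⁴: no divisor's leading term divides it; move b⁴ to the remainder.
  leading term b²: no divisor's leading term divides it; move b² to the remainder.
  leading term b: no divisor's leading term divides it; move b to the remainder.
  leading term 1: no divisor's leading term divides it; move -1 to the remainder.
  remainder -a² - a + b⁵ + b⁴ + b² + b - 1 ≠ 0; add g_4 = -a² - a + b⁵ + b⁴ + b² + b - 1 to the basis.

S(f_1,g_4): lcm = a²b. S = a² - ab² + ab - a + b⁶ + b⁵ + b³ + b² - b.
  leading term a²: subtract (-1)·g_4 from a² - ab² + ab - a + b⁶ + b⁵ + b³ + b² - b → -ab² + ab + a + b⁶ - b⁵ + b⁴ + b³ - b² - 1
  leading term ab²: subtract (b)·f_1 from -ab² + ab + a + b⁶ - b⁵ + b⁴ + b³ - b² - 1 → -ab + a + b⁶ - b⁵ + b⁴ + b² - b - 1
  leading term ab: subtract (1)·f_1 from -ab + a + b⁶ - b⁵ + b⁴ + b² - b - 1 → -a + b⁶ - b⁵ + b⁴ + b + 1
  leading term a: no divisor's leading term divides it; move -a to the remainder.
  leading term b⁶: no divisor's leading term divides it; move b⁶ to the remainder.
  leading term b⁵: no divisor's leading term divides it; move -b⁵ to the remainder.
  leading term b⁴: no divisor's leading term divides it; move b⁴ to the remainder.
  leading term b: no divisor's leading term divides it; move b to the remainder.
  leading term 1: no divisor's leading term divides it; move 1 to the remainder.
  remainder -a + b⁶ - b⁵ + b⁴ + b + 1 ≠ 0; add g_5 = -a + b⁶ - b⁵ + b⁴ + b + 1 to the basis.

S(f_2,g_4): lcm = a³b. S = -a²b + ab⁶ + ab⁵ + ab³ + ab² - ab.
  leading term a²b: subtract (a)·f_1 from -a²b + ab⁶ + ab⁵ + ab³ + ab² - ab → a² + ab⁶ + ab⁵ + ab³ + ab - a
  leading term a²: subtract (-1)·g_4 from a² + ab⁶ + ab⁵ + ab³ + ab - a → ab⁶ + ab⁵ + ab³ + ab + a + b⁵ + b⁴ + b² + b - 1
  leading term ab⁶: subtract (-b⁵)·f_1 from ab⁶ + ab⁵ + ab³ + ab + a + b⁵ + b⁴ + b² + b - 1 → ab³ + ab + a + b⁷ + b⁶ - b⁵ + b⁴ + b² + b - 1
  leading term ab³: subtract (-b²)·f_1 from ab³ + ab + a + b⁷ + b⁶ - b⁵ + b⁴ + b² + b - 1 → -ab² + ab + a + b⁷ + b⁶ - b⁵ - b⁴ + b³ - b² + b - 1
  leading term ab²: subtract (b)·f_1 from -ab² + ab + a + b⁷ + b⁶ - b⁵ - b⁴ + b³ - b² + b - 1 → -ab + a + b⁷ + b⁶ - b⁵ - b⁴ + b² - 1
  leading term ab: subtract (1)·f_1 from -ab + a + b⁷ + b⁶ - b⁵ - b⁴ + b² - 1 → -a + b⁷ + b⁶ - b⁵ - b⁴ - b + 1
  leading term a: subtract (1)·g_5 from -a + b⁷ + b⁶ - b⁵ - b⁴ - b + 1 → b⁷ + b⁴ + b
  leading term b⁷: no divisor's leading term divides it; move b⁷ to the remainder.
  leading term b⁴: no divisor's leading term divides it; move b⁴ to the remainder.
  leading term b: no divisor's leading term divides it; move b to the remainder.
  remainder b⁷ + b⁴ + b ≠ 0; add g_6 = b⁷ + b⁴ + b to the basis.

The other S-polynomials (S(f_2,g_3), S(g_3,g_4), S(f_1,g_5), S(f_2,g_5), S(g_3,g_5), S(g_4,g_5), S(f_1,g_6), S(f_2,g_6), S(g_3,g_6), S(g_4,g_6), S(g_5,g_6)) all reduce to 0 modulo the current basis, so we have a Gröbner basis.
Inter-reduce: drop elements whose leading term is divisible by another's, tail-reduce, and make monic.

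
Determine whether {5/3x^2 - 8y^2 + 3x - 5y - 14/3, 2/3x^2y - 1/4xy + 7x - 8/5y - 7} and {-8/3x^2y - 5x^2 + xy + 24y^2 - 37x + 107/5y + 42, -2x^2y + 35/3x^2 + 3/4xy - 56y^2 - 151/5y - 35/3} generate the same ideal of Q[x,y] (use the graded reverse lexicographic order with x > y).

Since reduced Gröbner bases are canonical representatives of ideals under a given ordering, it suffices to compute and compare them.
Buchberger on the first generating set:
f_1 = 5/3x^2 - 8y^2 + 3x - 5y - 14/3, LT = x^2.
f_2 = 2/3x^2y - 1/4xy + 7x - 8/5y - 7, LT = x^2y.

S(f_1,f_2): lcm = x^2y. S = -24/5y^3 + 87/40xy - 3y^2 - 21/2x - 2/5y + 21/2.
  leading term y^3: no divisor's leading term divides it; move -24/5y^3 to the remainder.
  leading term xy: no divisor's leading term divides it; move 87/40xy to the remainder.
  leading term y^2: no divisor's leading term divides it; move -3y^2 to the remainder.
  leading term x: no divisor's leading term divides it; move -21/2x to the remainder.
  leading term y: no divisor's leading term divides it; move -2/5y to the remainder.
  leading term 1: no divisor's leading term divides it; move 21/2 to the remainder.
  remainder -24/5y^3 + 87/40xy - 3y^2 - 21/2x - 2/5y + 21/2 ≠ 0; add g_3 = -24/5y^3 + 87/40xy - 3y^2 - 21/2x - 2/5y + 21/2 to the basis.

The other S-polynomials (S(f_1,g_3), S(f_2,g_3)) all reduce to 0 modulo the current basis, so we have a Gröbner basis.
Inter-reduce: drop elements whose leading term is divisible by another's, tail-reduce, and make monic.
Reduced Gröbner basis: {y^3 - 29/64xy + 5/8y^2 + 35/16x + 1/12y - 35/16, x^2 - 24/5y^2 + 9/5x - 3y - 14/5}.

Buchberger on the second generating set:
h_1 = -8/3x^2y - 5x^2 + xy + 24y^2 - 37x + 107/5y + 42, LT = x^2y.
h_2 = -2x^2y + 35/3x^2 + 3/4xy - 56y^2 - 151/5y - 35/3, LT = x^2y.

S(h_1,h_2): lcm = x^2y. S = 185/24x^2 - 37y^2 + 111/8x - 185/8y - 259/12.
  leading term x^2: no divisor's leading term divides it; move 185/24x^2 to the remainder.
  leading term y^2: no divisor's leading term divides it; move -37y^2 to the remainder.
  leading term x: no divisor's leading term divides it; move 111/8x to the remainder.
  leading term y: no divisor's leading term divides it; move -185/8y to the remainder.
  leading term 1: no divisor's leading term divides it; move -259/12 to the remainder.
  remainder 185/24x^2 - 37y^2 + 111/8x - 185/8y - 259/12 ≠ 0; add k_3 = 185/24x^2 - 37y^2 + 111/8x - 185/8y - 259/12 to the basis.

S(h_1,k_3): lcm = x^2y. S = 24/5y^3 + 15/8x^2 - 87/40xy - 6y^2 + 111/8x - 209/40y - 63/4.
  leading term y^3: no divisor's leading term divides it; move 24/5y^3 to the remainder.
  leading term x^2: subtract (9/37)·k_3 from 15/8x^2 - 87/40xy - 6y^2 + 111/8x - 209/40y - 63/4 → -87/40xy + 3y^2 + 21/2x + 2/5y - 21/2
  leading term xy: no divisor's leading term divides it; move -87/40xy to the remainder.
  leading term y^2: no divisor's leading term divides it; move 3y^2 to the remainder.
  leading term x: no divisor's leading term divides it; move 21/2x to the remainder.
  leading term y: no divisor's leading term divides it; move 2/5y to the remainder.
  leading term 1: no divisor's leading term divides it; move -21/2 to the remainder.
  remainder 24/5y^3 - 87/40xy + 3y^2 + 21/2x + 2/5y - 21/2 ≠ 0; add k_4 = 24/5y^3 - 87/40xy + 3y^2 + 21/2x + 2/5y - 21/2 to the basis.

The other S-polynomials (S(h_2,k_3), S(h_1,k_4), S(h_2,k_4), S(k_3,k_4)) all reduce to 0 modulo the current basis, so we have a Gröbner basis.
Inter-reduce: drop elements whose leading term is divisible by another's, tail-reduce, and make monic.
Reduced Gröbner basis: {y^3 - 29/64xy + 5/8y^2 + 35/16x + 1/12y - 35/16, x^2 - 24/5y^2 + 9/5x - 3y - 14/5}.

These coincide, so the ideals are equal.

Yes, the ideals are equal.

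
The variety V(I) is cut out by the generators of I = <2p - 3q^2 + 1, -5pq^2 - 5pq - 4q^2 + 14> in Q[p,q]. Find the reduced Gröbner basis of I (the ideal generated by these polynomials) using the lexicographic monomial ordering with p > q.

f_1 = 2p - 3q^2 + 1, LT = p.
f_2 = -5pq^2 - 5pq - 4q^2 + 14, LT = pq^2.

S(f_1,f_2): lcm = pq^2. S = -pq - 3/2q^4 - 3/10q^2 + 14/5.
  reduce S modulo (f_1, f_2):
  remainder -3/2q^4 - 3/2q^3 - 3/10q^2 + 1/2q + 14/5 ≠ 0; add g_3 = -3/2q^4 - 3/2q^3 - 3/10q^2 + 1/2q + 14/5 to the basis.

The other S-polynomials (S(f_1,g_3), S(f_2,g_3)) all reduce to 0 modulo the current basis, so we have a Gröbner basis.
Inter-reduce: drop elements whose leading term is divisible by another's, tail-reduce, and make monic.

G = {p - 3/2q^2 + 1/2, q^4 + q^3 + 1/5q^2 - 1/3q - 28/15}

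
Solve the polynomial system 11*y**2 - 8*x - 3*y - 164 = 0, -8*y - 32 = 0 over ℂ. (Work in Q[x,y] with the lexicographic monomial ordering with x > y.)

Compute a lex Gröbner basis by Buchberger's algorithm.
f_1 = -8*x + 11*y**2 - 3*y - 164, LT = x.
f_2 = -8*y - 32, LT = y.

The S-polynomials (S(f_1,f_2)) all reduce to 0 modulo the current basis, so we have a Gröbner basis.
Inter-reduce: drop elements whose leading term is divisible by another's, tail-reduce, and make monic.
Reduced Gröbner basis: {x - 3, y + 4}.

The lex basis is triangular: the last element involves only y. Solving y + 4 = 0 gives y ∈ {-4}; substituting each value into the earlier elements determines the remaining variables.
  y = -4: the earlier basis element becomes x - 3 = 0, giving x = 3 — point (3, -4).
Check: every point annihilates each of the original generators.

{(3, -4)}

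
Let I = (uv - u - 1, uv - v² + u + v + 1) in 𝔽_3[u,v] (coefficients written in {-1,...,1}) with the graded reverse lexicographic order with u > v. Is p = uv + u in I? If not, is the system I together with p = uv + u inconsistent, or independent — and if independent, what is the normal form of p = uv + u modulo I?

First compute the reduced Gröbner basis of I by Buchberger's algorithm.
f_1 = uv - u - 1, LT = uv.
f_2 = uv - v² + u + v + 1, LT = uv.

S(f_1,f_2): lcm = uv. S = v² + u - v + 1.
  reduce S modulo (f_1, f_2):
  remainder v² + u - v + 1 ≠ 0; add h_3 = v² + u - v + 1 to the basis.

S(f_1,h_3): lcm = uv². S = -u² - u - v.
  reduce S modulo (f_1, f_2, h_3):
  remainder -u² - u - v ≠ 0; add h_4 = -u² - u - v to the basis.

The other S-polynomials (S(f_2,h_3), S(f_1,h_4), S(f_2,h_4), S(h_3,h_4)) all reduce to 0 modulo the current basis, so we have a Gröbner basis.
Inter-reduce: drop elements whose leading term is divisible by another's, tail-reduce, and make monic.
Reduced Gröbner basis: {u² + u + v, uv - u - 1, v² + u - v + 1}.
Label its elements g_1 = u² + u + v, g_2 = uv - u - 1, g_3 = v² + u - v + 1.

Reduce p = uv + u modulo G:
  leading term uv: subtract (1)·g_2 from uv + u → -u + 1
  leading term u: no divisor's leading term divides it; move -u to the remainder.
  leading term 1: no divisor's leading term divides it; move 1 to the remainder.
  normal form = -u + 1.
The normal form is nonzero, so p ∉ I. Since p minus its normal form lies in I, I + (p) = I + (r) where r = -u + 1; decide whether this ideal is the whole ring.
Run Buchberger on G together with r (pairs among the g_i already reduce to 0 since G is a Gröbner basis):
g_1 = u² + u + v, LT = u².
g_2 = uv - u - 1, LT = uv.
g_3 = v² + u - v + 1, LT = v².
r = -u + 1, LT = u.

S(g_1,r): lcm = u². S = -u + v.
  reduce S modulo (g_1, g_2, g_3, r):
  remainder v - 1 ≠ 0; add m_5 = v - 1 to the basis.

S(g_2,r): lcm = uv. S = -u + v - 1.
  reduce S modulo (g_1, g_2, g_3, r, m_5):
  remainder -1 ≠ 0; add m_6 = -1 to the basis.

The other S-polynomials (S(g_1,g_2), S(g_1,g_3), S(g_2,g_3), S(g_3,r), S(g_1,m_5), S(g_2,m_5), S(g_3,m_5), S(r,m_5), S(g_1,m_6), S(g_2,m_6), S(g_3,m_6), S(r,m_6), S(m_5,m_6)) all reduce to 0 modulo the current basis, so we have a Gröbner basis.
Inter-reduce: drop elements whose leading term is divisible by another's, tail-reduce, and make monic.
Reduced Gröbner basis: {1}.
The reduced Gröbner basis of I + (p) is {1}: the ideal is the whole ring, so the enlarged system has no common solution — adjoining p is inconsistent.

Ideal membership is decidable via reduction modulo a Gröbner basis.

Adjoining uv + u makes the ideal the whole ring: the system is inconsistent.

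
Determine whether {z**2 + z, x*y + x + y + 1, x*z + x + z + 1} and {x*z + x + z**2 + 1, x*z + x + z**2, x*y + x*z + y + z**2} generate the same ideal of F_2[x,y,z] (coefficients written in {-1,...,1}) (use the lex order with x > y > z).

Since reduced Gröbner bases are canonical representatives of ideals under a given ordering, it suffices to compute and compare them.
Buchberger on the first generating set:
f_1 = z**2 + z, LT = z**2.
f_2 = x*y + x + y + 1, LT = x*y.
f_3 = x*z + x + z + 1, LT = x*z.

S(f_1,f_2): leading monomials are coprime, so the S-polynomial reduces to 0 (Buchberger's first criterion).
S(f_1,f_3): lcm = x*z**2. S = z**2 + z.
  leading term z**2: subtract (1)·f_1 from z**2 + z → 0
  remainder 0.

S(f_2,f_3): lcm = x*y*z. S = x*y + x*z + y + z.
  leading term x*y: subtract (1)·f_2 from x*y + x*z + y + z → x*z + x + z + 1
  leading term x*z: subtract (1)·f_3 from x*z + x + z + 1 → 0
  remainder 0.

Every S-polynomial of the final basis reduces to 0, so we have a Gröbner basis.
Inter-reduce: drop elements whose leading term is divisible by another's, tail-reduce, and make monic.
Reduced Gröbner basis: {x*y + x + y + 1, x*z + x + z + 1, z**2 + z}.

Buchberger on the second generating set:
h_1 = x*z + x + z**2 + 1, LT = x*z.
h_2 = x*z + x + z**2, LT = x*z.
h_3 = x*y + x*z + y + z**2, LT = x*y.

S(h_1,h_2): lcm = x*z. S = 1.
  leading term 1: no divisor's leading term divides it; move 1 to the remainder.
  remainder 1 ≠ 0; add k_4 = 1 to the basis.

S(h_1,h_3): lcm = x*y*z. S = x*y + x*z**2 + y*z**2 + y*z + y + z**3.
  leading term x*y: subtract (1)·h_3 from x*y + x*z**2 + y*z**2 + y*z + y + z**3 → x*z**2 + x*z + y*z**2 + y*z + z**3 + z**2
  leading term x*z**2: subtract (z)·h_1 from x*z**2 + x*z + y*z**2 + y*z + z**3 + z**2 → y*z**2 + y*z + z**2 + z
  leading term y*z**2: subtract (y*z**2)·k_4 from y*z**2 + y*z + z**2 + z → y*z + z**2 + z
  leading term y*z: subtract (y*z)·k_4 from y*z + z**2 + z → z**2 + z
  leading term z**2: subtract (z**2)·k_4 from z**2 + z → z
  leading term z: subtract (z)·k_4 from z → 0
  remainder 0.

S(h_2,h_3): lcm = x*y*z. S = x*y + x*z**2 + y*z**2 + y*z + z**3.
  leading term x*y: subtract (1)·h_3 from x*y + x*z**2 + y*z**2 + y*z + z**3 → x*z**2 + x*z + y*z**2 + y*z + y + z**3 + z**2
  leading term x*z**2: subtract (z)·h_1 from x*z**2 + x*z + y*z**2 + y*z + y + z**3 + z**2 → y*z**2 + y*z + y + z**2 + z
  leading term y*z**2: subtract (y*z**2)·k_4 from y*z**2 + y*z + y + z**2 + z → y*z + y + z**2 + z
  leading term y*z: subtract (y*z)·k_4 from y*z + y + z**2 + z → y + z**2 + z
  leading term y: subtract (y)·k_4 from y + z**2 + z → z**2 + z
  leading term z**2: subtract (z**2)·k_4 from z**2 + z → z
  leading term z: subtract (z)·k_4 from z → 0
  remainder 0.

S(h_1,k_4): leading monomials are coprime, so the S-polynomial reduces to 0 (Buchberger's first criterion).
S(h_2,k_4): leading monomials are coprime, so the S-polynomial reduces to 0 (Buchberger's first criterion).
S(h_3,k_4): leading monomials are coprime, so the S-polynomial reduces to 0 (Buchberger's first criterion).
Every S-polynomial of the final basis reduces to 0, so we have a Gröbner basis.
Inter-reduce: drop elements whose leading term is divisible by another's, tail-reduce, and make monic.
Reduced Gröbner basis: {1}.

The bases are distinct; the ideals are different.

No, the ideals differ.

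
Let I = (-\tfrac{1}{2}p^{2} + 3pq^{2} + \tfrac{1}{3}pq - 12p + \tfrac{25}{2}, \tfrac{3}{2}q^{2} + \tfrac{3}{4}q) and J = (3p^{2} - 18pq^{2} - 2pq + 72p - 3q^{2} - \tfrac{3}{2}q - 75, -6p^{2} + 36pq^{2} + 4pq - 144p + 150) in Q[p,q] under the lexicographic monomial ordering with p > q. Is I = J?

For a fixed monomial order, each ideal has a unique reduced Gröbner basis; comparing bases decides equality.
Buchberger on the first generating set:
f_1 = -\tfrac{1}{2}p^{2} + 3pq^{2} + \tfrac{1}{3}pq - 12p + \tfrac{25}{2}, LT = p^{2}.
f_2 = \tfrac{3}{2}q^{2} + \tfrac{3}{4}q, LT = q^{2}.

The S-polynomials (S(f_1,f_2)) all reduce to 0 modulo the current basis, so we have a Gröbner basis.
Inter-reduce: drop elements whose leading term is divisible by another's, tail-reduce, and make monic.
Reduced Gröbner basis: {p^{2} + \tfrac{7}{3}pq + 24p - 25, q^{2} + \tfrac{1}{2}q}.

Buchberger on the second generating set:
h_1 = 3p^{2} - 18pq^{2} - 2pq + 72p - 3q^{2} - \tfrac{3}{2}q - 75, LT = p^{2}.
h_2 = -6p^{2} + 36pq^{2} + 4pq - 144p + 150, LT = p^{2}.

S(h_1,h_2): lcm = p^{2}. S = -q^{2} - \tfrac{1}{2}q.
  reduce S modulo (h_1, h_2):
  remainder -q^{2} - \tfrac{1}{2}q ≠ 0; add k_3 = -q^{2} - \tfrac{1}{2}q to the basis.

The other S-polynomials (S(h_1,k_3), S(h_2,k_3)) all reduce to 0 modulo the current basis, so we have a Gröbner basis.
Inter-reduce: drop elements whose leading term is divisible by another's, tail-reduce, and make monic.
Reduced Gröbner basis: {p^{2} + \tfrac{7}{3}pq + 24p - 25, q^{2} + \tfrac{1}{2}q}.

These coincide, so the ideals are equal.

Yes, the ideals are equal.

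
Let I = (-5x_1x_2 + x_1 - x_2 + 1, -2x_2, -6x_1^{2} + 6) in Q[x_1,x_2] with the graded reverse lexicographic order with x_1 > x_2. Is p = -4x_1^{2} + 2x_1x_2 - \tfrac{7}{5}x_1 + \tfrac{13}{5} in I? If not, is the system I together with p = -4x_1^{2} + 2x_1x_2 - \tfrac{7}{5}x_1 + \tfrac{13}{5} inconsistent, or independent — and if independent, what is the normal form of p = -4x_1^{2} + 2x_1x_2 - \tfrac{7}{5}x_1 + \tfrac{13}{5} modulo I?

-4x_1^{2} + 2x_1x_2 - \tfrac{7}{5}x_1 + \tfrac{13}{5} lies in I (it reduces to 0).

First compute the reduced Gröbner basis of I by Buchberger's algorithm.
f_1 = -5x_1x_2 + x_1 - x_2 + 1, LT = x_1x_2.
f_2 = -2x_2, LT = x_2.
f_3 = -6x_1^{2} + 6, LT = x_1^{2}.

S(f_1,f_2): lcm = x_1x_2. S = -\tfrac{1}{5}x_1 + \tfrac{1}{5}x_2 - \tfrac{1}{5}.
  leading term x_1: no divisor's leading term divides it; move -\tfrac{1}{5}x_1 to the remainder.
  leading term x_2: subtract (-\tfrac{1}{10})·f_2 from \tfrac{1}{5}x_2 - \tfrac{1}{5} → -\tfrac{1}{5}
  leading term 1: no divisor's leading term divides it; move -\tfrac{1}{5} to the remainder.
  remainder -\tfrac{1}{5}x_1 - \tfrac{1}{5} ≠ 0; add h_4 = -\tfrac{1}{5}x_1 - \tfrac{1}{5} to the basis.

S(f_1,f_3): lcm = x_1^{2}x_2. S = -\tfrac{1}{5}x_1^{2} + \tfrac{1}{5}x_1x_2 - \tfrac{1}{5}x_1 + x_2.
  leading term x_1^{2}: subtract (\tfrac{1}{30})·f_3 from -\tfrac{1}{5}x_1^{2} + \tfrac{1}{5}x_1x_2 - \tfrac{1}{5}x_1 + x_2 → \tfrac{1}{5}x_1x_2 - \tfrac{1}{5}x_1 + x_2 - \tfrac{1}{5}
  leading term x_1x_2: subtract (-\tfrac{1}{25})·f_1 from \tfrac{1}{5}x_1x_2 - \tfrac{1}{5}x_1 + x_2 - \tfrac{1}{5} → -\tfrac{4}{25}x_1 + \tfrac{24}{25}x_2 - \tfrac{4}{25}
  leading term x_1: subtract (\tfrac{4}{5})·h_4 from -\tfrac{4}{25}x_1 + \tfrac{24}{25}x_2 - \tfrac{4}{25} → \tfrac{24}{25}x_2
  leading term x_2: subtract (-\tfrac{12}{25})·f_2 from \tfrac{24}{25}x_2 → 0
  remainder 0.

S(f_2,f_3): leading monomials are coprime, so the S-polynomial reduces to 0 (Buchberger's first criterion).
S(f_1,h_4): lcm = x_1x_2. S = -\tfrac{1}{5}x_1 - \tfrac{4}{5}x_2 - \tfrac{1}{5}.
  leading term x_1: subtract (1)·h_4 from -\tfrac{1}{5}x_1 - \tfrac{4}{5}x_2 - \tfrac{1}{5} → -\tfrac{4}{5}x_2
  leading term x_2: subtract (\tfrac{2}{5})·f_2 from -\tfrac{4}{5}x_2 → 0
  remainder 0.

S(f_2,h_4): leading monomials are coprime, so the S-polynomial reduces to 0 (Buchberger's first criterion).
S(f_3,h_4): lcm = x_1^{2}. S = -x_1 - 1.
  leading term x_1: subtract (5)·h_4 from -x_1 - 1 → 0
  remainder 0.

Every S-polynomial of the final basis reduces to 0, so we have a Gröbner basis.
Inter-reduce: drop elements whose leading term is divisible by another's, tail-reduce, and make monic.
Reduced Gröbner basis: {x_1 + 1, x_2}.
Label its elements g_1 = x_1 + 1, g_2 = x_2.

Reduce p = -4x_1^{2} + 2x_1x_2 - \tfrac{7}{5}x_1 + \tfrac{13}{5} modulo G:
  leading term x_1^{2}: subtract (-4x_1)·g_1 from -4x_1^{2} + 2x_1x_2 - \tfrac{7}{5}x_1 + \tfrac{13}{5} → 2x_1x_2 + \tfrac{13}{5}x_1 + \tfrac{13}{5}
  leading term x_1x_2: subtract (2x_2)·g_1 from 2x_1x_2 + \tfrac{13}{5}x_1 + \tfrac{13}{5} → \tfrac{13}{5}x_1 - 2x_2 + \tfrac{13}{5}
  leading term x_1: subtract (\tfrac{13}{5})·g_1 from \tfrac{13}{5}x_1 - 2x_2 + \tfrac{13}{5} → -2x_2
  leading term x_2: subtract (-2)·g_2 from -2x_2 → 0
  normal form = 0.
Since the normal form is 0, p ∈ I.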